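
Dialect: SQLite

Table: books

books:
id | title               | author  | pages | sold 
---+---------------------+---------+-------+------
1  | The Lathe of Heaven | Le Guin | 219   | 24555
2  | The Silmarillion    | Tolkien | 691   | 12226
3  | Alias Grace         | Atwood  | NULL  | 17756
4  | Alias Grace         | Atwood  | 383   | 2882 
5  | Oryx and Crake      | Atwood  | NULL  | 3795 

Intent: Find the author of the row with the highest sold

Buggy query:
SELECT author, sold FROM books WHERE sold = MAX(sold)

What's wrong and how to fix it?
Bug: MAX(sold) is an aggregate and cannot be used directly in WHERE

Fix: Use a subquery: WHERE sold = (SELECT MAX(sold) FROM books)

Corrected query:
SELECT author, sold FROM books WHERE sold = (SELECT MAX(sold) FROM books)

Result:
author  | sold 
--------+------
Le Guin | 24555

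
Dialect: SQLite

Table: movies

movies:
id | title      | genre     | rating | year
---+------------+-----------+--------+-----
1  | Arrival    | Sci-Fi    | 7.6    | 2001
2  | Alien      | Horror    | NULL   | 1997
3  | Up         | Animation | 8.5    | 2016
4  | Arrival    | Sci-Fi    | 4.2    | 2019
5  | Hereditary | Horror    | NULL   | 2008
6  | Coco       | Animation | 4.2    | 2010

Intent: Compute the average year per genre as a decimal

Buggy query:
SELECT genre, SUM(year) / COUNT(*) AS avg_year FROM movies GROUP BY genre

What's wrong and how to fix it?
Bug: Both operands are integers, so '/' performs integer division and truncates

Fix: Multiply by 1.0 (or CAST to REAL) to force floating-point division

Corrected query:
SELECT genre, SUM(year) * 1.0 / COUNT(*) AS avg_year FROM movies GROUP BY genre

Result:
genre     | avg_year
----------+---------
Animation | 2013    
Horror    | 2002.5  
Sci-Fi    | 2010    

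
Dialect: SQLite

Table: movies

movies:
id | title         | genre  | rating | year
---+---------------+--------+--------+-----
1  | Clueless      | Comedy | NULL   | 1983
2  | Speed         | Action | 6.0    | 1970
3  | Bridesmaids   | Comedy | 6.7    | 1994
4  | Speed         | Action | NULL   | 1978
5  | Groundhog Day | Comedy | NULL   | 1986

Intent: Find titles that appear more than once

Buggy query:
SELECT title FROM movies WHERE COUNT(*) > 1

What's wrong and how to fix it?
Bug: WHERE can't reference COUNT(*); aggregates are computed after WHERE

Fix: Group first, then use HAVING for the count condition

Corrected query:
SELECT title FROM movies GROUP BY title HAVING COUNT(*) > 1

Result:
title
-----
Speed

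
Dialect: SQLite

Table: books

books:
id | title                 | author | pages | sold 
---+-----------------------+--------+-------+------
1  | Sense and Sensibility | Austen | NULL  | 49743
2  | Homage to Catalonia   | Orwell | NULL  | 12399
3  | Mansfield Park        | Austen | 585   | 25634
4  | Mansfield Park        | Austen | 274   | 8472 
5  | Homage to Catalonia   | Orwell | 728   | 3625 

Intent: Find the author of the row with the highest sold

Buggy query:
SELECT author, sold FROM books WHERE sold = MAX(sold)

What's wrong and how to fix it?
Bug: WHERE is evaluated per row; an aggregate over the whole table isn't defined there

Fix: Use a subquery: WHERE sold = (SELECT MAX(sold) FROM books)

Corrected query:
SELECT author, sold FROM books WHERE sold = (SELECT MAX(sold) FROM books)

Result:
author | sold 
-------+------
Austen | 49743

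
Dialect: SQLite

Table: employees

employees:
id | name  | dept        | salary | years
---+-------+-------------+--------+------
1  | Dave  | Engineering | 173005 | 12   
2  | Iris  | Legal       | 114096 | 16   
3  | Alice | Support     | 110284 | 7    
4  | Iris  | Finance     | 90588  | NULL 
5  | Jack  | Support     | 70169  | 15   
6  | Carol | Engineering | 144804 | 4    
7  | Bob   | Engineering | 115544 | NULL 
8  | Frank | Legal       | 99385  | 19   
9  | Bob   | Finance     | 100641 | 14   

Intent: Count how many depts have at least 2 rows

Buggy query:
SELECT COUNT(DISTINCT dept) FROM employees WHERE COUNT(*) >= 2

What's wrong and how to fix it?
Bug: COUNT(*) cannot appear in WHERE; the per-group count doesn't exist yet

Fix: Use a subquery that GROUPs and filters with HAVING, then count its rows

Corrected query:
SELECT COUNT(*) FROM (SELECT dept FROM employees GROUP BY dept HAVING COUNT(*) >= 2)

Result:
COUNT(*)
--------
4       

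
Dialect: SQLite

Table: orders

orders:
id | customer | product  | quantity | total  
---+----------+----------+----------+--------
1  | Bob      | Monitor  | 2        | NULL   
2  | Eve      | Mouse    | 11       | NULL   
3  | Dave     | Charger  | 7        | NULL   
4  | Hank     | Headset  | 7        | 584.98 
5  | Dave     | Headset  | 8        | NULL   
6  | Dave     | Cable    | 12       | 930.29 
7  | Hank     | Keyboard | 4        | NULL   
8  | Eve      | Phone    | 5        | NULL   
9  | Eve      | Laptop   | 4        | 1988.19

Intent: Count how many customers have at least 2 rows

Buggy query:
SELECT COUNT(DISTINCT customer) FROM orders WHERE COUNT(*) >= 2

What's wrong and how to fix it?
Bug: COUNT(*) cannot appear in WHERE; the per-group count doesn't exist yet

Fix: Use a subquery that GROUPs and filters with HAVING, then count its rows

Corrected query:
SELECT COUNT(*) FROM (SELECT customer FROM orders GROUP BY customer HAVING COUNT(*) >= 2)

Result:
COUNT(*)
--------
3       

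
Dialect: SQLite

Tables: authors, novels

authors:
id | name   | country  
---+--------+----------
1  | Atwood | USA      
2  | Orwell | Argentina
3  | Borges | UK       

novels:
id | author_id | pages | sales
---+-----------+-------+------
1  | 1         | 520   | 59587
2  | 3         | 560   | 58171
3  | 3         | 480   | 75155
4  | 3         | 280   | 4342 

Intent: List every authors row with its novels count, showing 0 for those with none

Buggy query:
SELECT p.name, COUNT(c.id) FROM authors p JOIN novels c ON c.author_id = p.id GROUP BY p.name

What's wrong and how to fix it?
Bug: INNER JOIN drops authors rows that have no matching novels rows

Fix: Switch to LEFT JOIN to retain unmatched parent rows

Corrected query:
SELECT p.name, COUNT(c.id) FROM authors p LEFT JOIN novels c ON c.author_id = p.id GROUP BY p.name

Result:
name   | COUNT(c.id)
-------+------------
Atwood | 1          
Borges | 3          
Orwell | 0          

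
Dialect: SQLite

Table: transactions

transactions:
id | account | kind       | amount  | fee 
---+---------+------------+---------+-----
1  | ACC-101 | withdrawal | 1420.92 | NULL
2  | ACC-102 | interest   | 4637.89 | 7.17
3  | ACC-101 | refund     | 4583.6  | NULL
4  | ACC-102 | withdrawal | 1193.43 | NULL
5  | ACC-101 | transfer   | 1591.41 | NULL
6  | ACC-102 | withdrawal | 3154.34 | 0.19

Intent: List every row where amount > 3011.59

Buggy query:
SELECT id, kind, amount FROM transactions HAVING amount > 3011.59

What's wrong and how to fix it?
Bug: This is a non-aggregate query (no GROUP BY, no aggregates), so in SQLite the HAVING clause is invalid here; a row-level condition belongs in WHERE

Fix: Use WHERE for row-level filtering

Corrected query:
SELECT id, kind, amount FROM transactions WHERE amount > 3011.59

Result:
id | kind       | amount 
---+------------+--------
2  | interest   | 4637.89
3  | refund     | 4583.6 
6  | withdrawal | 3154.34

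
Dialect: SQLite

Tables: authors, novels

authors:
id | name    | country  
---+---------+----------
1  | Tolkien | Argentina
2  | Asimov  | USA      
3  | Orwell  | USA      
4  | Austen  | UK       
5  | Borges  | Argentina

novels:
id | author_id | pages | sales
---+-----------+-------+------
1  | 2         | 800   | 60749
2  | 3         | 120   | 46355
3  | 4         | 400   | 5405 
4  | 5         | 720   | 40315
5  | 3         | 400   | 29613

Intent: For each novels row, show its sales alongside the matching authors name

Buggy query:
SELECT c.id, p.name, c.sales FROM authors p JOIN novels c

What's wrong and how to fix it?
Bug: JOIN with no ON clause produces a cartesian product; every novels row pairs with every authors row

Fix: Specify the join condition linking the foreign key to the parent id

Corrected query:
SELECT c.id, p.name, c.sales FROM authors p JOIN novels c ON c.author_id = p.id

Result:
id | name   | sales
---+--------+------
1  | Asimov | 60749
2  | Orwell | 46355
3  | Austen | 5405 
4  | Borges | 40315
5  | Orwell | 29613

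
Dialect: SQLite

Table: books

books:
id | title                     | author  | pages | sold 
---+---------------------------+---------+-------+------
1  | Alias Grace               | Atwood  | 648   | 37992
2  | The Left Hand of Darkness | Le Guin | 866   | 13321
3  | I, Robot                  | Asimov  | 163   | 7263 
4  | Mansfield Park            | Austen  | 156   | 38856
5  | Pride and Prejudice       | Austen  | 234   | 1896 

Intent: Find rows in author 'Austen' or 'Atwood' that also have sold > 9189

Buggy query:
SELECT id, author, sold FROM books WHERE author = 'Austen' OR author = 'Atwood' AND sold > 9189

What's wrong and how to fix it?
Bug: AND binds tighter than OR, so this parses as author = 'Austen' OR (author = 'Atwood' AND sold > 9189)

Fix: Group the OR with parentheses (or use IN), then AND the threshold

Corrected query:
SELECT id, author, sold FROM books WHERE (author = 'Austen' OR author = 'Atwood') AND sold > 9189

Result:
id | author | sold 
---+--------+------
1  | Atwood | 37992
4  | Austen | 38856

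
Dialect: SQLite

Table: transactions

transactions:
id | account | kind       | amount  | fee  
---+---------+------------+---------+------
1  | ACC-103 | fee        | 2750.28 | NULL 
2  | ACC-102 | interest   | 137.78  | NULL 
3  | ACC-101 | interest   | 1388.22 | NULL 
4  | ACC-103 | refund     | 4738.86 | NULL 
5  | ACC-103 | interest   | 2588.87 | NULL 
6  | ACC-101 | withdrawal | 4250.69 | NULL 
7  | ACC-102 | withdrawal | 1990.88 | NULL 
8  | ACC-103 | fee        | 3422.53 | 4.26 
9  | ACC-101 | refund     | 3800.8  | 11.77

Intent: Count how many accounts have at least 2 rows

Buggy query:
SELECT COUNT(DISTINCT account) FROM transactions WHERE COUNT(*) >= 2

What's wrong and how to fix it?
Bug: WHERE filters individual rows, not groups, so a group-level COUNT is invalid there

Fix: Group first with HAVING COUNT(*) >= 2, then COUNT the resulting groups

Corrected query:
SELECT COUNT(*) FROM (SELECT account FROM transactions GROUP BY account HAVING COUNT(*) >= 2)

Result:
COUNT(*)
--------
3       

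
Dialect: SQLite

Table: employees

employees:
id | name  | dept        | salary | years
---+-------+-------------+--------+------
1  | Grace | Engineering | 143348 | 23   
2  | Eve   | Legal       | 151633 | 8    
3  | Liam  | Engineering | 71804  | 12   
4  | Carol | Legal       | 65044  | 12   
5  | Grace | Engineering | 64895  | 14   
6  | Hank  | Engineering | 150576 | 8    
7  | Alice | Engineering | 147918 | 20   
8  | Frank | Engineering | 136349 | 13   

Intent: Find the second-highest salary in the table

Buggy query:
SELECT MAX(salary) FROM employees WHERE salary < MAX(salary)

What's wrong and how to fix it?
Bug: MAX(salary) on the right of the comparison is an aggregate-in-WHERE error

Fix: Compute the overall MAX in a subquery, then take MAX of rows below it

Corrected query:
SELECT MAX(salary) FROM employees WHERE salary < (SELECT MAX(salary) FROM employees)

Result:
MAX(salary)
-----------
150576     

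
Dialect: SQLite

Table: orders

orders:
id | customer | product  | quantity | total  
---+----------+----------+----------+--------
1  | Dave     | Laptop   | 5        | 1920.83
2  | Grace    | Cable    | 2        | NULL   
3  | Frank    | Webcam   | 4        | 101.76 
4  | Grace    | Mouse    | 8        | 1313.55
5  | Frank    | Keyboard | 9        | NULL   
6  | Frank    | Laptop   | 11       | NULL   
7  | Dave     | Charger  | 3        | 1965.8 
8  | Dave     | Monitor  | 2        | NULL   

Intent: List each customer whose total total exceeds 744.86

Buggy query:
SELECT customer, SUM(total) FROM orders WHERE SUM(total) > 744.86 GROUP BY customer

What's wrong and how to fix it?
Bug: WHERE runs before GROUP BY, so aggregates aren't available there

Fix: Move the aggregate condition to a HAVING clause

Corrected query:
SELECT customer, SUM(total) FROM orders GROUP BY customer HAVING SUM(total) > 744.86

Result:
customer | SUM(total)
---------+-----------
Dave     | 3886.63   
Grace    | 1313.55   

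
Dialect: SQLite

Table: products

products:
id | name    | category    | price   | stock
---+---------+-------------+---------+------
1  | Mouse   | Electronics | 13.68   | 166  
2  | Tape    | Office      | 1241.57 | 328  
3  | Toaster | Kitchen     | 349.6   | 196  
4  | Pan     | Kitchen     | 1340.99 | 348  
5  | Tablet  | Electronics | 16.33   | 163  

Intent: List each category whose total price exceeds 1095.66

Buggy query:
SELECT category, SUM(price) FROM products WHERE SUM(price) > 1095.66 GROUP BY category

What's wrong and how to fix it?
Bug: WHERE runs before GROUP BY, so aggregates aren't available there

Fix: Use HAVING (which filters groups after aggregation) instead of WHERE

Corrected query:
SELECT category, SUM(price) FROM products GROUP BY category HAVING SUM(price) > 1095.66

Result:
category | SUM(price)
---------+-----------
Kitchen  | 1690.59   
Office   | 1241.57   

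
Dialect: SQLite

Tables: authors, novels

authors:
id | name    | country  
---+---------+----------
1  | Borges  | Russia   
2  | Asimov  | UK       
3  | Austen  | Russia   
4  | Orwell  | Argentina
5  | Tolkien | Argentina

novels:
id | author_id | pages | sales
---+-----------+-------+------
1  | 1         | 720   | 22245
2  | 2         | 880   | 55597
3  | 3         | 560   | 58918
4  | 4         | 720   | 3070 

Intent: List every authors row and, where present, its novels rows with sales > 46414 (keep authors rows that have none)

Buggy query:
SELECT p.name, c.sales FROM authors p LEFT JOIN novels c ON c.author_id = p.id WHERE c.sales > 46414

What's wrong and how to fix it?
Bug: A WHERE condition on the right-hand table after LEFT JOIN drops unmatched parents

Fix: Put 'c.sales > 46414' in the JOIN's ON clause instead of WHERE

Corrected query:
SELECT p.name, c.sales FROM authors p LEFT JOIN novels c ON c.author_id = p.id AND c.sales > 46414

Result:
name    | sales
--------+------
Borges  | NULL 
Asimov  | 55597
Austen  | 58918
Orwell  | NULL 
Tolkien | NULL 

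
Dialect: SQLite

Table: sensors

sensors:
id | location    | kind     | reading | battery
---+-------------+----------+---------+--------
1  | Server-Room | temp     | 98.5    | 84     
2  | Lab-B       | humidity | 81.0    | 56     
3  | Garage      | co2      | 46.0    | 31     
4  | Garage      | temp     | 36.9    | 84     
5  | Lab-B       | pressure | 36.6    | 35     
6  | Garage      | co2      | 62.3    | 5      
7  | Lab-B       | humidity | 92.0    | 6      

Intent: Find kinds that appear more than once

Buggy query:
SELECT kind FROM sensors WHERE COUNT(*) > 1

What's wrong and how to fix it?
Bug: COUNT(*) is an aggregate and cannot be used in WHERE

Fix: GROUP BY kind, then filter groups with HAVING COUNT(*) > 1

Corrected query:
SELECT kind FROM sensors GROUP BY kind HAVING COUNT(*) > 1

Result:
kind    
--------
co2     
humidity
temp    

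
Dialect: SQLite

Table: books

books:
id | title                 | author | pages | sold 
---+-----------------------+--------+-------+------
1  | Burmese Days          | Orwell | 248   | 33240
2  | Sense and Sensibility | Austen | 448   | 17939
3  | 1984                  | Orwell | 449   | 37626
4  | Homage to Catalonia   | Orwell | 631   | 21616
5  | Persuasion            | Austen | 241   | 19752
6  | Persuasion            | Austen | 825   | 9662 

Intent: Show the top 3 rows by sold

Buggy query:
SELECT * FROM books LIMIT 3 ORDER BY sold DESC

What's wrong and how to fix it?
Bug: LIMIT must come after ORDER BY

Fix: Swap the clauses: ORDER BY first, then LIMIT

Corrected query:
SELECT * FROM books ORDER BY sold DESC LIMIT 3

Result:
id | title               | author | pages | sold 
---+---------------------+--------+-------+------
3  | 1984                | Orwell | 449   | 37626
1  | Burmese Days        | Orwell | 248   | 33240
4  | Homage to Catalonia | Orwell | 631   | 21616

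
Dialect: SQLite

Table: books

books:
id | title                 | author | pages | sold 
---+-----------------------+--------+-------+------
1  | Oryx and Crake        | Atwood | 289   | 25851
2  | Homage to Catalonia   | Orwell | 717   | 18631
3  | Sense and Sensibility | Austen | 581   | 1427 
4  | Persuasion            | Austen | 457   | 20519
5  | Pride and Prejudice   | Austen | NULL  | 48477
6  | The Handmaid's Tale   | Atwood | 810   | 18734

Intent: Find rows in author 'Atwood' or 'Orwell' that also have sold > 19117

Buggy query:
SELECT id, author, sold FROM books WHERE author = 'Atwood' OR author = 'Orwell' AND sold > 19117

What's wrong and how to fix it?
Bug: Without parentheses, AND is evaluated before OR, so the sold filter only applies to the 'Orwell' branch

Fix: Group the OR with parentheses (or use IN), then AND the threshold

Corrected query:
SELECT id, author, sold FROM books WHERE (author = 'Atwood' OR author = 'Orwell') AND sold > 19117

Result:
id | author | sold 
---+--------+------
1  | Atwood | 25851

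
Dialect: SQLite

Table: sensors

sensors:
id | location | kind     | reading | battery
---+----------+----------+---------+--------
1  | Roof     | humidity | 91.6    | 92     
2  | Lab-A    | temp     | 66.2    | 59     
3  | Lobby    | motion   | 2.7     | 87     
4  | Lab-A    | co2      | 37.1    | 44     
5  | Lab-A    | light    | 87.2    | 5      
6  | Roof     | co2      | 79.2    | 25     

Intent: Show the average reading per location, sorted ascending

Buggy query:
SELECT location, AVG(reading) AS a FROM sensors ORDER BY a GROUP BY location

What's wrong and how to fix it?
Bug: GROUP BY must precede ORDER BY

Fix: Move ORDER BY to the end, after GROUP BY

Corrected query:
SELECT location, AVG(reading) AS a FROM sensors GROUP BY location ORDER BY a

Result:
location | a   
---------+-----
Lobby    | 2.7 
Lab-A    | 63.5
Roof     | 85.4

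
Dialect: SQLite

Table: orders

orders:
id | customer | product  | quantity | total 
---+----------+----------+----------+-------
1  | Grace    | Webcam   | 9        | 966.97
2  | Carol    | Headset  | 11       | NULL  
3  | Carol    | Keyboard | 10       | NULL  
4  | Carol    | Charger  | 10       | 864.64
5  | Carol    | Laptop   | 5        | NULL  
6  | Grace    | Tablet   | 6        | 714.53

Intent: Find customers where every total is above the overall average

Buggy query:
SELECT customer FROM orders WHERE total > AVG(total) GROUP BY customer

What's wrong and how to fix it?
Bug: AVG() is an aggregate; it can't sit directly in WHERE

Fix: Compute the overall average in a scalar subquery and compare each group's MIN against it in HAVING

Corrected query:
SELECT customer FROM orders GROUP BY customer HAVING MIN(total) > (SELECT AVG(total) FROM orders)

Result:
customer
--------
Carol   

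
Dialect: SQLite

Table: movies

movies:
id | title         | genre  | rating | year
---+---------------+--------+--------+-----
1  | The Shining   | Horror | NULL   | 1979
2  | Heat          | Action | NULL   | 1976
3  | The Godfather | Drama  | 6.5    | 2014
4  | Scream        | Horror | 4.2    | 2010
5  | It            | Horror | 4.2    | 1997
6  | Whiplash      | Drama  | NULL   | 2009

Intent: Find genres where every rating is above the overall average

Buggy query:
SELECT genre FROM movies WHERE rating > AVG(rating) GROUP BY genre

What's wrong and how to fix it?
Bug: WHERE evaluates per row before aggregation, so AVG() is unavailable

Fix: Compute the overall average in a scalar subquery and compare each group's MIN against it in HAVING

Corrected query:
SELECT genre FROM movies GROUP BY genre HAVING MIN(rating) > (SELECT AVG(rating) FROM movies)

Result:
genre
-----
Drama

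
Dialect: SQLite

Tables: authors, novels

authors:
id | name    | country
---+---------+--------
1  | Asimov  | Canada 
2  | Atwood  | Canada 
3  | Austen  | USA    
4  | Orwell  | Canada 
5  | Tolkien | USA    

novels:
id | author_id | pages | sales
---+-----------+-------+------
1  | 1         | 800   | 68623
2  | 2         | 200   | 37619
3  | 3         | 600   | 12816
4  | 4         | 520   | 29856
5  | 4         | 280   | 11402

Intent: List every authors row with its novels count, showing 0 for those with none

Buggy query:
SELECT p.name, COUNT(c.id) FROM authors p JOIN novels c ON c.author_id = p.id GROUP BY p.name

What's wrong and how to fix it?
Bug: An inner join excludes parents with zero children

Fix: Switch to LEFT JOIN to retain unmatched parent rows

Corrected query:
SELECT p.name, COUNT(c.id) FROM authors p LEFT JOIN novels c ON c.author_id = p.id GROUP BY p.name

Result:
name    | COUNT(c.id)
--------+------------
Asimov  | 1          
Atwood  | 1          
Austen  | 1          
Orwell  | 2          
Tolkien | 0          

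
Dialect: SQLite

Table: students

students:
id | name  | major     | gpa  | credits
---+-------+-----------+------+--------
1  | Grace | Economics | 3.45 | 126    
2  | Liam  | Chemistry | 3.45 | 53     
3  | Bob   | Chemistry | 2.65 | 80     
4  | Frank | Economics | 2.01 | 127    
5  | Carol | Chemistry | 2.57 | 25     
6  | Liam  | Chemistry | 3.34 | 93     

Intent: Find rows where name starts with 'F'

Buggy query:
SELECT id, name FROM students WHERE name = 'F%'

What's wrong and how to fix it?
Bug: Wildcards only work with LIKE; '=' treats '%' as a literal character

Fix: Use LIKE for wildcard pattern matching

Corrected query:
SELECT id, name FROM students WHERE name LIKE 'F%'

Result:
id | name 
---+------
4  | Frank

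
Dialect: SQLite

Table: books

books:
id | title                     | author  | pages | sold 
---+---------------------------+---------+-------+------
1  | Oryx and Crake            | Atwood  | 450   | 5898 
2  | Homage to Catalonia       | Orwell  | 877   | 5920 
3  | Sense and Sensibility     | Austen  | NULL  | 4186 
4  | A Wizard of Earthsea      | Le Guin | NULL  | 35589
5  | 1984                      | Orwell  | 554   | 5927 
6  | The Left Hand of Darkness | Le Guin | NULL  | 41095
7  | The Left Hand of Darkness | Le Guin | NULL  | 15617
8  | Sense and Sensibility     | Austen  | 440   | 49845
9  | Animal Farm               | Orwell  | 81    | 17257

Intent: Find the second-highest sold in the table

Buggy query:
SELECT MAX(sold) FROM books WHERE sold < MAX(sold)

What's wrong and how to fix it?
Bug: MAX(sold) on the right of the comparison is an aggregate-in-WHERE error

Fix: Put the inner MAX in a scalar subquery

Corrected query:
SELECT MAX(sold) FROM books WHERE sold < (SELECT MAX(sold) FROM books)

Result:
MAX(sold)
---------
41095    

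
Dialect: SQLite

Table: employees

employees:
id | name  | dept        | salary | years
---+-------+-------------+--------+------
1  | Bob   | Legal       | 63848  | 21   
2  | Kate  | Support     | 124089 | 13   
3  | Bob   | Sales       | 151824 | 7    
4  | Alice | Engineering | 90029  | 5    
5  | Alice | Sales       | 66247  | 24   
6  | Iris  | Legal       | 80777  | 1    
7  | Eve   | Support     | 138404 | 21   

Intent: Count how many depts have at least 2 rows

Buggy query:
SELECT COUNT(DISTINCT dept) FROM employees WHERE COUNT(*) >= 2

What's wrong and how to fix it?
Bug: COUNT(*) cannot appear in WHERE; the per-group count doesn't exist yet

Fix: Use a subquery that GROUPs and filters with HAVING, then count its rows

Corrected query:
SELECT COUNT(*) FROM (SELECT dept FROM employees GROUP BY dept HAVING COUNT(*) >= 2)

Result:
COUNT(*)
--------
3       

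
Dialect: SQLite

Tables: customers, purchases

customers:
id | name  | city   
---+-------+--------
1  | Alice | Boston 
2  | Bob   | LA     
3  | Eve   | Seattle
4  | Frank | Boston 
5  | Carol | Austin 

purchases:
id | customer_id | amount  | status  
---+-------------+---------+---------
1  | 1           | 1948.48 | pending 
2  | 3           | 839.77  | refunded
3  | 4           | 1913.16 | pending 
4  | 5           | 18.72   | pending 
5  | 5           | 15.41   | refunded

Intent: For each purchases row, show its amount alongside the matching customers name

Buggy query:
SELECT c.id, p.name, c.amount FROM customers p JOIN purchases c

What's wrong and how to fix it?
Bug: Missing join condition: each purchases row is matched to all customers rows instead of just its own

Fix: Specify the join condition linking the foreign key to the parent id

Corrected query:
SELECT c.id, p.name, c.amount FROM customers p JOIN purchases c ON c.customer_id = p.id

Result:
id | name  | amount 
---+-------+--------
1  | Alice | 1948.48
2  | Eve   | 839.77 
3  | Frank | 1913.16
4  | Carol | 18.72  
5  | Carol | 15.41  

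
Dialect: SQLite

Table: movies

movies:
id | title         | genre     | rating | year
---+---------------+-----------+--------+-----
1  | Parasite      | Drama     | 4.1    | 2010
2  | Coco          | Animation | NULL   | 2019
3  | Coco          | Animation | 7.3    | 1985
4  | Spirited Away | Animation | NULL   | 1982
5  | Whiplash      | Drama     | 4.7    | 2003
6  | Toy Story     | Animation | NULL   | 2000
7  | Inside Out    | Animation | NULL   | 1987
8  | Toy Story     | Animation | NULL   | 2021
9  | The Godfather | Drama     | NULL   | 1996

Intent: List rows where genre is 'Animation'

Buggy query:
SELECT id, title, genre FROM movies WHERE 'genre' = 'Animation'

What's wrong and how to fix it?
Bug: 'genre' in single quotes is a string literal, not the column; the comparison is literal-vs-literal and never true

Fix: Remove the quotes around the column name (or use double quotes for an identifier)

Corrected query:
SELECT id, title, genre FROM movies WHERE genre = 'Animation'

Result:
id | title         | genre    
---+---------------+----------
2  | Coco          | Animation
3  | Coco          | Animation
4  | Spirited Away | Animation
6  | Toy Story     | Animation
7  | Inside Out    | Animation
8  | Toy Story     | Animation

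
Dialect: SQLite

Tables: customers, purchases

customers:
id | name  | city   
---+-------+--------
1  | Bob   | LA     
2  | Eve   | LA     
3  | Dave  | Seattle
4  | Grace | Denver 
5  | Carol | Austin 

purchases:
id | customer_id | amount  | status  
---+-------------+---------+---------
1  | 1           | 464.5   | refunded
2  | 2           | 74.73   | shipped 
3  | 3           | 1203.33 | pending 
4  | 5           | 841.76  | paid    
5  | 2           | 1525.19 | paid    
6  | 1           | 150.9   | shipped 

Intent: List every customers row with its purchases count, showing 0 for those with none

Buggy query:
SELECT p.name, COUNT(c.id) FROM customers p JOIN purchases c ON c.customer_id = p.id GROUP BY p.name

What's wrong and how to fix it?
Bug: INNER JOIN drops customers rows that have no matching purchases rows

Fix: Switch to LEFT JOIN to retain unmatched parent rows

Corrected query:
SELECT p.name, COUNT(c.id) FROM customers p LEFT JOIN purchases c ON c.customer_id = p.id GROUP BY p.name

Result:
name  | COUNT(c.id)
------+------------
Bob   | 2          
Carol | 1          
Dave  | 1          
Eve   | 2          
Grace | 0          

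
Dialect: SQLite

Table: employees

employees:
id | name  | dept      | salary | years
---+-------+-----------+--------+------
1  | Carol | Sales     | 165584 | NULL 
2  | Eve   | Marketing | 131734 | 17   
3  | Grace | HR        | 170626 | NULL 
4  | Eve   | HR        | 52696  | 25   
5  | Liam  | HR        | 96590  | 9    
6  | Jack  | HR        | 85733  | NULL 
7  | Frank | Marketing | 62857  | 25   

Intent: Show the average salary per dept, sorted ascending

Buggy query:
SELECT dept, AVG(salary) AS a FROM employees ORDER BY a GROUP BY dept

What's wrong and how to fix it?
Bug: ORDER BY appears before GROUP BY; SQL clause order requires GROUP BY first

Fix: Move ORDER BY to the end, after GROUP BY

Corrected query:
SELECT dept, AVG(salary) AS a FROM employees GROUP BY dept ORDER BY a

Result:
dept      | a        
----------+----------
Marketing | 97295.5  
HR        | 101411.25
Sales     | 165584   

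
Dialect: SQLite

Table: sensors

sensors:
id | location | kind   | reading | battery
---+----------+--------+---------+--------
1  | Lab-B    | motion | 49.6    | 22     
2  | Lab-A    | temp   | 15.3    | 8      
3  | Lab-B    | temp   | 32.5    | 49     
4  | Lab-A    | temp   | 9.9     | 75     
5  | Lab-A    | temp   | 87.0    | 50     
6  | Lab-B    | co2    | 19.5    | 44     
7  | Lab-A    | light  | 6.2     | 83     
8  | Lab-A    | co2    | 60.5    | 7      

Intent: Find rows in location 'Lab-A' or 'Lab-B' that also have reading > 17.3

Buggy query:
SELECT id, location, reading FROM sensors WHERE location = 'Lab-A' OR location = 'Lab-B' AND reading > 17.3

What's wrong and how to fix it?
Bug: AND binds tighter than OR, so this parses as location = 'Lab-A' OR (location = 'Lab-B' AND reading > 17.3)

Fix: Add parentheses around the OR so the AND applies to both alternatives

Corrected query:
SELECT id, location, reading FROM sensors WHERE (location = 'Lab-A' OR location = 'Lab-B') AND reading > 17.3

Result:
id | location | reading
---+----------+--------
1  | Lab-B    | 49.6   
3  | Lab-B    | 32.5   
5  | Lab-A    | 87     
6  | Lab-B    | 19.5   
8  | Lab-A    | 60.5   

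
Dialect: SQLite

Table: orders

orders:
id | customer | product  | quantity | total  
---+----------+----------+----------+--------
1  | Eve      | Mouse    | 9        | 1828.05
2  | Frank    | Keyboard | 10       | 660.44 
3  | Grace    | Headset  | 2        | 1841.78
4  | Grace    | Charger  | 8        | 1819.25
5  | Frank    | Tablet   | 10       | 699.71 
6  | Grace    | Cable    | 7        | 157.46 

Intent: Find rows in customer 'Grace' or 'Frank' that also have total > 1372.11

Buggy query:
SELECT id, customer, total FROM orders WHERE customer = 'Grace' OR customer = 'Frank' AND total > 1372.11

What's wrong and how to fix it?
Bug: Without parentheses, AND is evaluated before OR, so the total filter only applies to the 'Frank' branch

Fix: Group the OR with parentheses (or use IN), then AND the threshold

Corrected query:
SELECT id, customer, total FROM orders WHERE (customer = 'Grace' OR customer = 'Frank') AND total > 1372.11

Result:
id | customer | total  
---+----------+--------
3  | Grace    | 1841.78
4  | Grace    | 1819.25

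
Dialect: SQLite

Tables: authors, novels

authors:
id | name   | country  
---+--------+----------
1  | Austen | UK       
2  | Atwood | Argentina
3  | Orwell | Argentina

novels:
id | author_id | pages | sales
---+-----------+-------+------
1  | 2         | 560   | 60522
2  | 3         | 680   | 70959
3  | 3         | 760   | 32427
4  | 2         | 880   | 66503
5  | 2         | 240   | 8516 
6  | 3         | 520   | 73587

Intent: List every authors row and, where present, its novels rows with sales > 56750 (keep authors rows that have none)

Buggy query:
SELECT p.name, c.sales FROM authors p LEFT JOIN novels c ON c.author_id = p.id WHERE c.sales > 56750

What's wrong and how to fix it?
Bug: Filtering c.sales in WHERE discards the NULL rows produced by LEFT JOIN, turning it into an inner join

Fix: Move the right-table condition into the ON clause so unmatched parents are kept

Corrected query:
SELECT p.name, c.sales FROM authors p LEFT JOIN novels c ON c.author_id = p.id AND c.sales > 56750

Result:
name   | sales
-------+------
Austen | NULL 
Atwood | 60522
Atwood | 66503
Orwell | 70959
Orwell | 73587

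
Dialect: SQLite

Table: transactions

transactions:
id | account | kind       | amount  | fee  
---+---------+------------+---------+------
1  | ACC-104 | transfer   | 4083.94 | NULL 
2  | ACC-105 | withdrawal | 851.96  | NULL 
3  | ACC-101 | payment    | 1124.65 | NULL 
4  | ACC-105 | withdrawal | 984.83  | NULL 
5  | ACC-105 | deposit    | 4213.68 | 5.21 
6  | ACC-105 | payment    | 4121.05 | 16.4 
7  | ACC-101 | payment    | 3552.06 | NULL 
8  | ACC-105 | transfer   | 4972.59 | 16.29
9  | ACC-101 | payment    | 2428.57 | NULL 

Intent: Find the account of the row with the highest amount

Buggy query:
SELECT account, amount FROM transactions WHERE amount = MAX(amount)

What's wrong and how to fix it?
Bug: MAX(amount) is an aggregate and cannot be used directly in WHERE

Fix: Use a subquery: WHERE amount = (SELECT MAX(amount) FROM transactions)

Corrected query:
SELECT account, amount FROM transactions WHERE amount = (SELECT MAX(amount) FROM transactions)

Result:
account | amount 
--------+--------
ACC-105 | 4972.59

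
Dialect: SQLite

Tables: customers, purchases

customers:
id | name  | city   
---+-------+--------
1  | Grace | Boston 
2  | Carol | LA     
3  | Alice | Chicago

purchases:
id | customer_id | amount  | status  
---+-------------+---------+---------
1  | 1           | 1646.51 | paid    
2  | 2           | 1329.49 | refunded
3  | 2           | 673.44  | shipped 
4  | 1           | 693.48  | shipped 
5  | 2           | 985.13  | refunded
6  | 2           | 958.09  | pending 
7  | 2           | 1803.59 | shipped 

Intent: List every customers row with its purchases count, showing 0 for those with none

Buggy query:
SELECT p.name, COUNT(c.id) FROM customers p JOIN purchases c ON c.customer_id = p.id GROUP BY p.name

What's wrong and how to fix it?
Bug: INNER JOIN drops customers rows that have no matching purchases rows

Fix: Use LEFT JOIN so parents without children still appear (COUNT(c.id) gives 0)

Corrected query:
SELECT p.name, COUNT(c.id) FROM customers p LEFT JOIN purchases c ON c.customer_id = p.id GROUP BY p.name

Result:
name  | COUNT(c.id)
------+------------
Alice | 0          
Carol | 5          
Grace | 2          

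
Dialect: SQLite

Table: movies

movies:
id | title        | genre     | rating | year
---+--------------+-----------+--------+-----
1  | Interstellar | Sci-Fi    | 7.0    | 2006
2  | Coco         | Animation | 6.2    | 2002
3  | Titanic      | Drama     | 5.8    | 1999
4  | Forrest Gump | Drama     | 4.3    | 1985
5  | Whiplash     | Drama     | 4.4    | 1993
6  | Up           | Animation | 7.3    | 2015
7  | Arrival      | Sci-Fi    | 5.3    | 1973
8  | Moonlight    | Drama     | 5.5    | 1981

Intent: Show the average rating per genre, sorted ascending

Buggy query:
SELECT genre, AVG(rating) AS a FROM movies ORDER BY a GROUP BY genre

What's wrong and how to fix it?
Bug: ORDER BY appears before GROUP BY; SQL clause order requires GROUP BY first

Fix: Move ORDER BY to the end, after GROUP BY

Corrected query:
SELECT genre, AVG(rating) AS a FROM movies GROUP BY genre ORDER BY a

Result:
genre     | a   
----------+-----
Drama     | 5   
Sci-Fi    | 6.15
Animation | 6.75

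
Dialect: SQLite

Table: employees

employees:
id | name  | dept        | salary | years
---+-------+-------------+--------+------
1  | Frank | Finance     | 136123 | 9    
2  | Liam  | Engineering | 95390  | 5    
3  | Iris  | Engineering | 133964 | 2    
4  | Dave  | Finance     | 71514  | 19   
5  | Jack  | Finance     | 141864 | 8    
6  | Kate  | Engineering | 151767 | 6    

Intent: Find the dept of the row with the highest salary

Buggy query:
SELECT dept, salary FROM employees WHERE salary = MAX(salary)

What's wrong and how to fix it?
Bug: WHERE is evaluated per row; an aggregate over the whole table isn't defined there

Fix: Wrap MAX in a scalar subquery so WHERE compares against a single value

Corrected query:
SELECT dept, salary FROM employees WHERE salary = (SELECT MAX(salary) FROM employees)

Result:
dept        | salary
------------+-------
Engineering | 151767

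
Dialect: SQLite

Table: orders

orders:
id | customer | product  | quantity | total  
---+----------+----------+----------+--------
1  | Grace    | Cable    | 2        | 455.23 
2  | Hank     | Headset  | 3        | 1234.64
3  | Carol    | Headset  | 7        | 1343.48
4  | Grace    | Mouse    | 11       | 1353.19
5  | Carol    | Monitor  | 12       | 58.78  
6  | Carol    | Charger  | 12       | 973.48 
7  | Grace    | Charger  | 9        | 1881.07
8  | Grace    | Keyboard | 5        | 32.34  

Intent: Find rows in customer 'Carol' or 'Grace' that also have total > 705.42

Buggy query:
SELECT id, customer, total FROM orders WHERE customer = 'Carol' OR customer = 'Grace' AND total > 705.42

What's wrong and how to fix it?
Bug: Without parentheses, AND is evaluated before OR, so the total filter only applies to the 'Grace' branch

Fix: Add parentheses around the OR so the AND applies to both alternatives

Corrected query:
SELECT id, customer, total FROM orders WHERE (customer = 'Carol' OR customer = 'Grace') AND total > 705.42

Result:
id | customer | total  
---+----------+--------
3  | Carol    | 1343.48
4  | Grace    | 1353.19
6  | Carol    | 973.48 
7  | Grace    | 1881.07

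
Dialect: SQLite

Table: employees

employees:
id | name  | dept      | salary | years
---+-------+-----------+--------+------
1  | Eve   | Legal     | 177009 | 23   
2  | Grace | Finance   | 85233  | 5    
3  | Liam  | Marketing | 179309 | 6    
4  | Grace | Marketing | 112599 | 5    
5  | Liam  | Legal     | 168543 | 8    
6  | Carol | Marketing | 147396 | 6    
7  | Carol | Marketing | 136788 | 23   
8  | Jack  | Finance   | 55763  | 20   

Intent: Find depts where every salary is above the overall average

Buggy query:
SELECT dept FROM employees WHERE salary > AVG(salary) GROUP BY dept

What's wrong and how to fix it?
Bug: WHERE evaluates per row before aggregation, so AVG() is unavailable

Fix: Compute the overall average in a scalar subquery and compare each group's MIN against it in HAVING

Corrected query:
SELECT dept FROM employees GROUP BY dept HAVING MIN(salary) > (SELECT AVG(salary) FROM employees)

Result:
dept 
-----
Legal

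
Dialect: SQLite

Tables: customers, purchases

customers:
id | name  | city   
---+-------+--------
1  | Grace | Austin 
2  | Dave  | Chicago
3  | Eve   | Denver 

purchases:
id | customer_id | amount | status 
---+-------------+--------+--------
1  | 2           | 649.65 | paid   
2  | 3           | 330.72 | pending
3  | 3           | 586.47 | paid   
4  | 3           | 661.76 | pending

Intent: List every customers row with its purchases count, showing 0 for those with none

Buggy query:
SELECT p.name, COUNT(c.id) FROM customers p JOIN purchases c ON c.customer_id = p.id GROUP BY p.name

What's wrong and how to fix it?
Bug: INNER JOIN drops customers rows that have no matching purchases rows

Fix: Switch to LEFT JOIN to retain unmatched parent rows

Corrected query:
SELECT p.name, COUNT(c.id) FROM customers p LEFT JOIN purchases c ON c.customer_id = p.id GROUP BY p.name

Result:
name  | COUNT(c.id)
------+------------
Dave  | 1          
Eve   | 3          
Grace | 0          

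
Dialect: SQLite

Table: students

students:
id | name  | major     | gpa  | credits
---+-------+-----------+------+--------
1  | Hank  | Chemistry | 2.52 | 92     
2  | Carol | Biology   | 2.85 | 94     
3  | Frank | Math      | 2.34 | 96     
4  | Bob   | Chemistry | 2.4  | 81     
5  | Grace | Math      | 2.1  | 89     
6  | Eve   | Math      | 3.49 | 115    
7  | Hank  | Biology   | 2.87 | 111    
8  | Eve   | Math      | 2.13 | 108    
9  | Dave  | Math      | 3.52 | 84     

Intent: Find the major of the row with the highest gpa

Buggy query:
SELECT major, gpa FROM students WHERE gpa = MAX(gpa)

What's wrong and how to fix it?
Bug: MAX(gpa) is an aggregate and cannot be used directly in WHERE

Fix: Wrap MAX in a scalar subquery so WHERE compares against a single value

Corrected query:
SELECT major, gpa FROM students WHERE gpa = (SELECT MAX(gpa) FROM students)

Result:
major | gpa 
------+-----
Math  | 3.52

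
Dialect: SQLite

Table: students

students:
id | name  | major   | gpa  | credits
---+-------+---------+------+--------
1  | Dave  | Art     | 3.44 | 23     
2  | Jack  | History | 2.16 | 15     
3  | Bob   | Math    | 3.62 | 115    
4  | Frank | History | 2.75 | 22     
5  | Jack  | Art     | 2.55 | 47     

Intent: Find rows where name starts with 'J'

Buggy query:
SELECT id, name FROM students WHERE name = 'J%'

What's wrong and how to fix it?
Bug: Wildcards only work with LIKE; '=' treats '%' as a literal character

Fix: Use LIKE for wildcard pattern matching

Corrected query:
SELECT id, name FROM students WHERE name LIKE 'J%'

Result:
id | name
---+-----
2  | Jack
5  | Jack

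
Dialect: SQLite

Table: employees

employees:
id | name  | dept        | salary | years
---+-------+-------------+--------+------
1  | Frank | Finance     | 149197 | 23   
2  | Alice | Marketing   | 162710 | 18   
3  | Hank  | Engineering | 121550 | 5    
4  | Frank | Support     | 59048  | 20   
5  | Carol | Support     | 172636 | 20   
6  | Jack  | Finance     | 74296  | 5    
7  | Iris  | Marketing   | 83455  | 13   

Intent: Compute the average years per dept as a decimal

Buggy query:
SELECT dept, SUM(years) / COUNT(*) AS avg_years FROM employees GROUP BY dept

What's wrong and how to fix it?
Bug: Both operands are integers, so '/' performs integer division and truncates

Fix: Cast one side to REAL so the division keeps the fractional part

Corrected query:
SELECT dept, SUM(years) * 1.0 / COUNT(*) AS avg_years FROM employees GROUP BY dept

Result:
dept        | avg_years
------------+----------
Engineering | 5        
Finance     | 14       
Marketing   | 15.5     
Support     | 20       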